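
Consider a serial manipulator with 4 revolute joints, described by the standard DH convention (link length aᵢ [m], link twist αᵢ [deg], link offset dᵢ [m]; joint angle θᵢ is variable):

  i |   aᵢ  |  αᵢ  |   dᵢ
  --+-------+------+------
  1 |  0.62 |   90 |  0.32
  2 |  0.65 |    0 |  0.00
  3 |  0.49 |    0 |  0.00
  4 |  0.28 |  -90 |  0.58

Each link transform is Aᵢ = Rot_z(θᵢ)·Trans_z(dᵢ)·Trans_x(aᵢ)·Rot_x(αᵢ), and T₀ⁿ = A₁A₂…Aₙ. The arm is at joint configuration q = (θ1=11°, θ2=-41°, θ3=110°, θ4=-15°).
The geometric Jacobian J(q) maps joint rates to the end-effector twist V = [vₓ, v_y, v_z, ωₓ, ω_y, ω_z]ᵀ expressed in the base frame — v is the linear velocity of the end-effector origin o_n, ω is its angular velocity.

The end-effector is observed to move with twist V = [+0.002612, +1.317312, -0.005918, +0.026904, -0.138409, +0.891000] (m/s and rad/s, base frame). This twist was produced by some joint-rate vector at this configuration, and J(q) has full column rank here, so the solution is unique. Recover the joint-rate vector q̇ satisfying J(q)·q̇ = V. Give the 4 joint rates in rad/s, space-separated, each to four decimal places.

o_n = [1.5348, -0.2925, 0.5775]
J₁: ẑ×o_n = [0.2925, 1.5348, -0.0000], ω = ẑ
J2: z=[0.1908, -0.9816, 0.0000] o=[0.6086, 0.1183, 0.3200] → [-0.2528, -0.0491, 0.8307, 0.1908, -0.9816, 0.0000]
J3: z=[0.1908, -0.9816, 0.0000] o=[1.0902, 0.2119, -0.1064] → [-0.6714, -0.1305, 0.3402, 0.1908, -0.9816, 0.0000]
J4: z=[0.1908, -0.9816, 0.0000] o=[1.2625, 0.2454, 0.3510] → [-0.2224, -0.0432, 0.1646, 0.1908, -0.9816, 0.0000]
q̇ = J⁺·V = [0.8910, -0.1800, 0.5170, -0.1960]

0.8910 -0.1800 0.5170 -0.1960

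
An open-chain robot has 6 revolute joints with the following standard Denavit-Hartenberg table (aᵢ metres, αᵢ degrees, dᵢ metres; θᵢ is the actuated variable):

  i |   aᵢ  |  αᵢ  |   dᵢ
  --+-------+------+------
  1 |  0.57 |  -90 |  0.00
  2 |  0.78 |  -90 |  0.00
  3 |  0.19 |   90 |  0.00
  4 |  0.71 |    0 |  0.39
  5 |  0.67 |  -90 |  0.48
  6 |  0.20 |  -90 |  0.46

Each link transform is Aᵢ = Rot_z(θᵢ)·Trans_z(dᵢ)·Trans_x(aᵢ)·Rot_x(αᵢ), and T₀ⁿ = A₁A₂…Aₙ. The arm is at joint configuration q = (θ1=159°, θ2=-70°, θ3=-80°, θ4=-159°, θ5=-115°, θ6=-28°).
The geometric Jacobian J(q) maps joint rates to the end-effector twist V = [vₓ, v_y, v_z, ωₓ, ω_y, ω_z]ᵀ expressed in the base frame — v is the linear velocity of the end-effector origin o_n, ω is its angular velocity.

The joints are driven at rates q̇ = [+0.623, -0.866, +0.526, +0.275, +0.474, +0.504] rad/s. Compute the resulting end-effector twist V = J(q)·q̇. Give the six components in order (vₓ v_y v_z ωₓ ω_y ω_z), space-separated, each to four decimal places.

-0.5458 -0.4761 0.2050 0.2123 1.2372 -0.3441

o_n = [-0.7275, 1.0205, -0.5142]
J₁: ẑ×o_n = [-1.0205, -0.7275, 0.0000], ω = ẑ
J2: z=[-0.3584, -0.9336, 0.0000] o=[-0.5321, 0.2043, 0.0000] → [0.4801, -0.1843, -0.4749, -0.3584, -0.9336, 0.0000]
J3: z=[-0.8773, 0.3368, -0.3420] o=[-0.7812, 0.2999, 0.7330] → [-0.1735, -1.1125, -0.6503, -0.8773, 0.3368, -0.3420]
J4: z=[0.2522, -0.2828, -0.9254] o=[-0.8588, 0.1292, 0.7640] → [1.1863, 0.2009, 0.2619, 0.2522, -0.2828, -0.9254]
J5: z=[0.2522, -0.2828, -0.9254] o=[-0.2665, 0.5286, 0.3819] → [0.7087, 0.6527, -0.0063, 0.2522, -0.2828, -0.9254]
J6: z=[0.3462, 0.9194, -0.1866] o=[-0.7509, 0.5759, -0.2833] → [-0.1294, 0.0756, 0.1325, 0.3462, 0.9194, -0.1866]
V = J·q̇ = [-0.5458, -0.4761, 0.2050, 0.2123, 1.2372, -0.3441]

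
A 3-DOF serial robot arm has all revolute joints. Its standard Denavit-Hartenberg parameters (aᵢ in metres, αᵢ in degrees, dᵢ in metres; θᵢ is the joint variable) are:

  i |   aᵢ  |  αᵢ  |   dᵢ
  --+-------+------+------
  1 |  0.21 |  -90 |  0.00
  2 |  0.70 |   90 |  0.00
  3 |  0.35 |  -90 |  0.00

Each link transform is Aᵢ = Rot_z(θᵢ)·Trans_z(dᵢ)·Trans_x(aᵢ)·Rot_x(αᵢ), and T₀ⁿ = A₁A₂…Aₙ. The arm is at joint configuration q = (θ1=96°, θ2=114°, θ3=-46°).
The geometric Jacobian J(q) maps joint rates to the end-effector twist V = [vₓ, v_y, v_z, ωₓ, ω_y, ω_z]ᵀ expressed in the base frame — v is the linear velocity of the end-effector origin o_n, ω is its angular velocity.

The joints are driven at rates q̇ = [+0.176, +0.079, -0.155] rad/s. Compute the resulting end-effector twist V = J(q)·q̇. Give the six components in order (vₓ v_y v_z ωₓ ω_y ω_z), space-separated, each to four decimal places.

o_n = [0.2685, -0.1463, -0.8616]
J₁: ẑ×o_n = [0.1463, 0.2685, -0.0000], ω = ẑ
J2: z=[-0.9945, -0.1045, 0.0000] o=[-0.0220, 0.2088, 0.0000] → [0.0901, -0.8569, 0.3836, -0.9945, -0.1045, 0.0000]
J3: z=[-0.0955, 0.9085, -0.4067] o=[0.0078, -0.0743, -0.6395] → [-0.2311, -0.1273, -0.2300, -0.0955, 0.9085, -0.4067]
V = J·q̇ = [0.0687, -0.0007, 0.0660, -0.0638, -0.1491, 0.2390]

0.0687 -0.0007 0.0660 -0.0638 -0.1491 0.2390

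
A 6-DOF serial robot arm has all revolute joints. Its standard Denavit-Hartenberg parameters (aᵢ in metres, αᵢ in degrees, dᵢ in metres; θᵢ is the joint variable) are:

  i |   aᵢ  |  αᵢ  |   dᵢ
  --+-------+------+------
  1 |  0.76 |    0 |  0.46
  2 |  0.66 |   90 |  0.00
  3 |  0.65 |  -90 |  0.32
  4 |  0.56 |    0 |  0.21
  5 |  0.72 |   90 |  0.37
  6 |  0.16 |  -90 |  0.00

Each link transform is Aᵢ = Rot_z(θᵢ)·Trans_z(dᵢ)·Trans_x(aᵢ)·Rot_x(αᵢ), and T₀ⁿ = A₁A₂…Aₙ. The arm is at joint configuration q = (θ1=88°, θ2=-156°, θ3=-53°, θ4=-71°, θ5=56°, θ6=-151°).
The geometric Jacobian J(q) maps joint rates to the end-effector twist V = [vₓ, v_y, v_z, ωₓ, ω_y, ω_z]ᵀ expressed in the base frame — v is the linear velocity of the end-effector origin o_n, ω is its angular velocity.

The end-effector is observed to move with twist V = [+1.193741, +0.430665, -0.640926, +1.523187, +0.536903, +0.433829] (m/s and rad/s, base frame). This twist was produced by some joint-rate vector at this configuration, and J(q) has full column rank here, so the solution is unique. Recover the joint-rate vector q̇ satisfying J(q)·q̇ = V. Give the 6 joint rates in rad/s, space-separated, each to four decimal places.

o_n = [-0.1888, -1.3760, -0.3498]
J₁: ẑ×o_n = [1.3760, -0.1888, 0.0000], ω = ẑ
J2: z=[0.0000, 0.0000, 1.0000] o=[0.0265, 0.7595, 0.4600] → [2.1355, -0.2153, 0.0000, 0.0000, 0.0000, 1.0000]
J3: z=[-0.9272, -0.3746, 0.0000] o=[0.2738, 0.1476, 0.4600] → [0.3034, -0.7509, 1.2394, -0.9272, -0.3746, 0.0000]
J4: z=[0.2992, -0.7405, 0.6018] o=[0.1236, -0.3350, -0.0591] → [0.8418, -0.1010, -0.5428, 0.2992, -0.7405, 0.6018]
J5: z=[0.2992, -0.7405, 0.6018] o=[-0.2634, -0.7906, -0.0783] → [0.5533, 0.1261, -0.1199, 0.2992, -0.7405, 0.6018]
J6: z=[-0.9539, -0.2174, 0.2067] o=[-0.1687, -1.5224, -0.4111] → [-0.0436, 0.0543, -0.1441, -0.9539, -0.2174, 0.2067]
q̇ = J⁺·V = [-0.1250, 0.7950, -0.7460, -0.3410, 0.2570, -0.8980]

-0.1250 0.7950 -0.7460 -0.3410 0.2570 -0.8980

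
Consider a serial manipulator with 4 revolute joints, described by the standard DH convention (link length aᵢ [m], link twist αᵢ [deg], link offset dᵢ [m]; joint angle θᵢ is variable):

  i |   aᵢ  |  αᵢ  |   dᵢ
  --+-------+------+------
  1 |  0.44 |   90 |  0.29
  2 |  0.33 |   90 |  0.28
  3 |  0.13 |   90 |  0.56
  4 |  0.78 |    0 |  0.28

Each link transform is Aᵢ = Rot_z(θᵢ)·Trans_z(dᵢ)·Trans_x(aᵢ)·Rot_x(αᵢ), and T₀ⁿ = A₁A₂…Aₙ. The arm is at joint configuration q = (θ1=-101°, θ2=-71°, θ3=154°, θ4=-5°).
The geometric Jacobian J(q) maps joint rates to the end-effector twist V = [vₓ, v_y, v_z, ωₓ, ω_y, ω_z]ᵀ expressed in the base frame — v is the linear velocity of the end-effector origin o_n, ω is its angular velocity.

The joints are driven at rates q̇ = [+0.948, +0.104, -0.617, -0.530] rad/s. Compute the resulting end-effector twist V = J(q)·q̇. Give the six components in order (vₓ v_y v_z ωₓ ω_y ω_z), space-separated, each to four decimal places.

-0.8029 -1.2623 -0.3360 0.2686 -0.5695 1.3686

o_n = [-0.8849, 0.3179, 0.4726]
J₁: ẑ×o_n = [-0.3179, -0.8849, 0.0000], ω = ẑ
J2: z=[-0.9816, 0.1908, 0.0000] o=[-0.0840, -0.4319, 0.2900] → [0.0348, 0.1792, -0.5832, -0.9816, 0.1908, 0.0000]
J3: z=[0.1804, 0.9281, -0.3256] o=[-0.3793, -0.4840, -0.0220] → [0.7201, 0.0754, 0.6139, 0.1804, 0.9281, -0.3256]
J4: z=[-0.9095, 0.0314, -0.4145] o=[-0.3270, 0.0840, -0.0939] → [0.1147, 0.7464, -0.1952, -0.9095, 0.0314, -0.4145]
V = J·q̇ = [-0.8029, -1.2623, -0.3360, 0.2686, -0.5695, 1.3686]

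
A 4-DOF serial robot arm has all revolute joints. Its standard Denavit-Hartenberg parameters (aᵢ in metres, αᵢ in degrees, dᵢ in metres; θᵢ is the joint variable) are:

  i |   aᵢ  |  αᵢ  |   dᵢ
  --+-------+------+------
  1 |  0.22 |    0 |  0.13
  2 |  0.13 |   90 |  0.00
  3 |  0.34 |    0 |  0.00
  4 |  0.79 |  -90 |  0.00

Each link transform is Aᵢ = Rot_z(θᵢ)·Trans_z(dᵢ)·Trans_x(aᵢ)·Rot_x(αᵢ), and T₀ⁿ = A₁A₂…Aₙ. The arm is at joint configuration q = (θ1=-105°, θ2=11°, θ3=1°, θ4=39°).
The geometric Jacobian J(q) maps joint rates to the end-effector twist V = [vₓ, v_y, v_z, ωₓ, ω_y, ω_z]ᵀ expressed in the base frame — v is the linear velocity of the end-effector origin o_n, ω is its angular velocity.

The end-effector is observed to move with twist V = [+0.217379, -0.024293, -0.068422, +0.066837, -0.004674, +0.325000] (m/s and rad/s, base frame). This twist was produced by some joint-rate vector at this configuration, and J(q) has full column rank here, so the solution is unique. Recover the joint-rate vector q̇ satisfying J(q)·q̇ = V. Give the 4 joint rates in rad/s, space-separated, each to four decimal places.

o_n = [-0.1319, -1.2850, 0.6437]
J₁: ẑ×o_n = [1.2850, -0.1319, 0.0000], ω = ẑ
J2: z=[0.0000, 0.0000, 1.0000] o=[-0.0569, -0.2125, 0.1300] → [1.0725, -0.0750, 0.0000, 0.0000, 0.0000, 1.0000]
J3: z=[-0.9976, 0.0698, 0.0000] o=[-0.0660, -0.3422, 0.1300] → [0.0358, 0.5125, 0.9451, -0.9976, 0.0698, 0.0000]
J4: z=[-0.9976, 0.0698, 0.0000] o=[-0.0897, -0.6813, 0.1359] → [0.0354, 0.5066, 0.6052, -0.9976, 0.0698, 0.0000]
q̇ = J⁺·V = [-0.6060, 0.9310, -0.0820, 0.0150]

-0.6060 0.9310 -0.0820 0.0150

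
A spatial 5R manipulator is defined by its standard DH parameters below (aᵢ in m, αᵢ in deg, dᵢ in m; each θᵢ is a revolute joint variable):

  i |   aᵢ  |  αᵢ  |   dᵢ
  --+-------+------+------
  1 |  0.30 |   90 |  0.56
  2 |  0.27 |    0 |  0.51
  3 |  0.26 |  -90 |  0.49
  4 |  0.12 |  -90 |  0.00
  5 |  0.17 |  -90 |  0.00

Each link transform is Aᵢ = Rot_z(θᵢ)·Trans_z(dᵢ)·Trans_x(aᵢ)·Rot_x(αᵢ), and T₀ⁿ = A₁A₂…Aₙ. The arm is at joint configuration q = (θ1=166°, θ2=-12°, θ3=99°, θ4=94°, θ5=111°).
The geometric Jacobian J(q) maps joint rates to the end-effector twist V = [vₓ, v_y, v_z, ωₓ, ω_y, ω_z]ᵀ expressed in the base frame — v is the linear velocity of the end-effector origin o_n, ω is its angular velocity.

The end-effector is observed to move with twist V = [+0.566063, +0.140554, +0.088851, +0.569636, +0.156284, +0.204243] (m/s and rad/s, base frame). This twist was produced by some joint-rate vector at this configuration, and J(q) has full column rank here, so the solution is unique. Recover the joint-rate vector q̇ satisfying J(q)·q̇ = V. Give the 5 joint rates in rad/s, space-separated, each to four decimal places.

-0.5180 0.2770 0.0610 0.5520 -0.6960

o_n = [-0.4865, 1.0912, 0.7511]
J₁: ẑ×o_n = [-1.0912, -0.4865, 0.0000], ω = ẑ
J2: z=[0.2419, 0.9703, 0.0000] o=[-0.2911, 0.0726, 0.5600] → [0.1854, -0.0462, 0.4360, 0.2419, 0.9703, 0.0000]
J3: z=[0.2419, 0.9703, 0.0000] o=[-0.4240, 0.6313, 0.5039] → [0.2399, -0.0598, 0.1719, 0.2419, 0.9703, 0.0000]
J4: z=[0.9690, -0.2416, 0.0523] o=[-0.3186, 1.1101, 0.7635] → [0.0040, 0.0033, -0.0589, 0.9690, -0.2416, 0.0523]
J5: z=[0.0675, 0.0551, -0.9962] o=[-0.3472, 0.9938, 0.7551] → [0.0968, 0.1390, 0.0142, 0.0675, 0.0551, -0.9962]
q̇ = J⁺·V = [-0.5180, 0.2770, 0.0610, 0.5520, -0.6960]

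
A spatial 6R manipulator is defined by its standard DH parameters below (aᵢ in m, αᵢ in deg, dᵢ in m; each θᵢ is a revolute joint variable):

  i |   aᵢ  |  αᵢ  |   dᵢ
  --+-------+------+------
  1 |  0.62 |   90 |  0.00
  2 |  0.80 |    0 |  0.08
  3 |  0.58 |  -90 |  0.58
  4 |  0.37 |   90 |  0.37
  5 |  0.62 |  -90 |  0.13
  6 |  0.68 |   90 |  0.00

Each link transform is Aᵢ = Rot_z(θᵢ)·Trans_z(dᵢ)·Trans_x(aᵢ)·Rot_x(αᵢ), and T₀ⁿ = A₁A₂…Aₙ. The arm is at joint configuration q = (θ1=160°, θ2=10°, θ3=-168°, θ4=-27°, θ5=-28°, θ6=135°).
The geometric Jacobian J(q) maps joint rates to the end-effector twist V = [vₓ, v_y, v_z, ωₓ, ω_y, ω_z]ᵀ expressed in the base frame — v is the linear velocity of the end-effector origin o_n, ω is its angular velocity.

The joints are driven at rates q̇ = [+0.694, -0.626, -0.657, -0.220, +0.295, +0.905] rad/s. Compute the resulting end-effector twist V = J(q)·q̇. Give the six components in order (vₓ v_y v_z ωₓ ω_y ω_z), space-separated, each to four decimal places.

o_n = [-0.2081, 0.6836, -0.5850]
J₁: ẑ×o_n = [-0.6836, -0.2081, 0.0000], ω = ẑ
J2: z=[0.3420, 0.9397, 0.0000] o=[-0.5826, 0.2121, 0.0000] → [-0.5497, 0.2001, -0.1906, 0.3420, 0.9397, 0.0000]
J3: z=[0.3420, 0.9397, 0.0000] o=[-1.2956, 0.5567, 0.1389] → [-0.6803, 0.2476, -0.9785, 0.3420, 0.9397, 0.0000]
J4: z=[-0.3520, 0.1281, -0.9272] o=[-0.5919, 0.9178, -0.0784] → [-0.2821, -0.5342, 0.0333, -0.3520, 0.1281, -0.9272]
J5: z=[-0.0908, 0.9812, 0.1701] o=[-0.3774, 1.0185, -0.5449] → [0.0176, 0.0252, -0.1357, -0.0908, 0.9812, 0.1701]
J6: z=[0.1265, 0.1808, -0.9754] o=[0.2232, 1.1876, -0.4356] → [-0.5186, 0.4396, 0.0142, 0.1265, 0.1808, -0.9754]
V = J·q̇ = [-0.0854, 0.0904, 0.7277, -0.2736, -0.7808, 0.0655]

-0.0854 0.0904 0.7277 -0.2736 -0.7808 0.0655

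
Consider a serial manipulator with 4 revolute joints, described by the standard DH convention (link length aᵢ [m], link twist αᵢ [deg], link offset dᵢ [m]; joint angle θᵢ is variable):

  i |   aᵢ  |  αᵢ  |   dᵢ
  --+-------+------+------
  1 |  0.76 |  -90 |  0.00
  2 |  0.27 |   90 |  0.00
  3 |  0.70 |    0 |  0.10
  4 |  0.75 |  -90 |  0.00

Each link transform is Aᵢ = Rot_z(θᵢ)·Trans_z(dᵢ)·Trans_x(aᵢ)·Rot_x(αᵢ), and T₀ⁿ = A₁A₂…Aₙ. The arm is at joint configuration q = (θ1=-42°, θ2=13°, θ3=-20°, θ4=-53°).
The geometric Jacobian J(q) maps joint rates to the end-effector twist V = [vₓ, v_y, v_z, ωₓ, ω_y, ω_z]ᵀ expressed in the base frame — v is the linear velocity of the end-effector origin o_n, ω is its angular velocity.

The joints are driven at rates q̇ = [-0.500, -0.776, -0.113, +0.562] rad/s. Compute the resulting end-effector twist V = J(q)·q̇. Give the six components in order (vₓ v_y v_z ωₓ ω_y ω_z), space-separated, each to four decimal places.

-0.6688 -0.6438 0.8184 -0.4442 -0.6443 -0.0625

o_n = [0.7720, -1.9824, -0.1606]
J₁: ẑ×o_n = [1.9824, 0.7720, -0.0000], ω = ẑ
J2: z=[0.6691, 0.7431, 0.0000] o=[0.5648, -0.5085, 0.0000] → [-0.1193, 0.1075, -1.1402, 0.6691, 0.7431, 0.0000]
J3: z=[0.1672, -0.1505, 0.9744] o=[0.7603, -0.6846, -0.0607] → [1.2796, 0.0281, -0.2152, 0.1672, -0.1505, 0.9744]
J4: z=[0.1672, -0.1505, 0.9744] o=[1.0931, -1.3064, -0.1113] → [0.6661, -0.3047, -0.1613, 0.1672, -0.1505, 0.9744]
V = J·q̇ = [-0.6688, -0.6438, 0.8184, -0.4442, -0.6443, -0.0625]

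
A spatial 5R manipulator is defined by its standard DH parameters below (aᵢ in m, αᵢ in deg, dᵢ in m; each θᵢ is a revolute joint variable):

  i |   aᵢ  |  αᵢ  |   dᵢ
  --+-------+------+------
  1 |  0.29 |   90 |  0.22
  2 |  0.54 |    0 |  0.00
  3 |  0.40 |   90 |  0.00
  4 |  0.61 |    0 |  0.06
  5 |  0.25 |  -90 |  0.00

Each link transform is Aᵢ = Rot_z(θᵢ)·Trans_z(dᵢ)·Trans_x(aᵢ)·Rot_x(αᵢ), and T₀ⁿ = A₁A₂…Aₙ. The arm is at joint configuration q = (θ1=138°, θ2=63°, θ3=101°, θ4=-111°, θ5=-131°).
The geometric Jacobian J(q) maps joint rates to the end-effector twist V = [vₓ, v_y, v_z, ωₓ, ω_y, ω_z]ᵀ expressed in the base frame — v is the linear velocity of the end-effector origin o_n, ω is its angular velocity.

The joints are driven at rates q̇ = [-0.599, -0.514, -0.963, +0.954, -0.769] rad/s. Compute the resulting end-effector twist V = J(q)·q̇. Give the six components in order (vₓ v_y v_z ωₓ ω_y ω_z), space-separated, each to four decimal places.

-0.0204 0.1036 0.0790 -1.0262 -1.0635 -0.4212

o_n = [-0.5976, 0.0688, 0.7765]
J₁: ẑ×o_n = [-0.0688, -0.5976, 0.0000], ω = ẑ
J2: z=[0.6691, 0.7431, 0.0000] o=[-0.2155, 0.1940, 0.2200] → [0.4135, -0.3723, 0.2001, 0.6691, 0.7431, 0.0000]
J3: z=[0.6691, 0.7431, 0.0000] o=[-0.3977, 0.3581, 0.7011] → [0.0560, -0.0504, -0.0450, 0.6691, 0.7431, 0.0000]
J4: z=[-0.2048, 0.1844, 0.9613] o=[-0.1120, 0.1008, 0.8114] → [0.0243, -0.4740, 0.0961, -0.2048, 0.1844, 0.9613]
J5: z=[-0.2048, 0.1844, 0.9613] o=[-0.6615, -0.1707, 0.8088] → [-0.2362, 0.0548, -0.0608, -0.2048, 0.1844, 0.9613]
V = J·q̇ = [-0.0204, 0.1036, 0.0790, -1.0262, -1.0635, -0.4212]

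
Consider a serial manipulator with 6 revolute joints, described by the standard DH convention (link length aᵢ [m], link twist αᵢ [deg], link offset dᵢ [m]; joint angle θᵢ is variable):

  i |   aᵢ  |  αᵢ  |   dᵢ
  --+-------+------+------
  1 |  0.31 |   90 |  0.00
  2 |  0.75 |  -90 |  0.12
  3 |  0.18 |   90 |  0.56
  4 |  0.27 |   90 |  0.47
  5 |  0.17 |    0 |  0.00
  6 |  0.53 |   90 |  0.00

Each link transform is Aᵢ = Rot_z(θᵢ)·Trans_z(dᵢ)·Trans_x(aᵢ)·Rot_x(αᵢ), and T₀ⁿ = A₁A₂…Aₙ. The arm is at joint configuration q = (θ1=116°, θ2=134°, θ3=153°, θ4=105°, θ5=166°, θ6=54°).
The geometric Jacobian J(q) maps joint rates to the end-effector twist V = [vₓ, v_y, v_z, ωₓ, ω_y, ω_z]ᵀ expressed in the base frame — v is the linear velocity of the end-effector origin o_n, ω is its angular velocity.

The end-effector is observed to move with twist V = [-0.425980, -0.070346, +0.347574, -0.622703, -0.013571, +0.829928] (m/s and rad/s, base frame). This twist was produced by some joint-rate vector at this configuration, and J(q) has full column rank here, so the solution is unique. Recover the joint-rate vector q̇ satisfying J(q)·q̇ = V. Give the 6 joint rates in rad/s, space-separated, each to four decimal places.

-0.2830 -0.3010 -0.8450 0.5170 0.3340 -0.7810

o_n = [-0.0029, -0.3339, 0.2428]
J₁: ẑ×o_n = [0.3339, -0.0029, 0.0000], ω = ẑ
J2: z=[0.8988, 0.4384, 0.0000] o=[-0.1359, 0.2786, 0.0000] → [0.1064, -0.2182, -0.6088, 0.8988, 0.4384, 0.0000]
J3: z=[0.3153, -0.6465, -0.6947] o=[0.2003, -0.1370, 0.5395] → [0.0551, 0.2347, -0.1935, 0.3153, -0.6465, -0.6947]
J4: z=[-0.6626, -0.6740, 0.3266] o=[0.2547, -0.4348, 0.0351] → [-0.1729, 0.0535, -0.2404, -0.6626, -0.6740, 0.3266]
J5: z=[-0.5746, 0.1778, -0.7989] o=[0.0730, -0.9452, 0.0522] → [0.5222, 0.1701, -0.3378, -0.5746, 0.1778, -0.7989]
J6: z=[-0.5746, 0.1778, -0.7989] o=[-0.0335, -0.8546, 0.1490] → [0.4327, 0.0294, -0.3047, -0.5746, 0.1778, -0.7989]
q̇ = J⁺·V = [-0.2830, -0.3010, -0.8450, 0.5170, 0.3340, -0.7810]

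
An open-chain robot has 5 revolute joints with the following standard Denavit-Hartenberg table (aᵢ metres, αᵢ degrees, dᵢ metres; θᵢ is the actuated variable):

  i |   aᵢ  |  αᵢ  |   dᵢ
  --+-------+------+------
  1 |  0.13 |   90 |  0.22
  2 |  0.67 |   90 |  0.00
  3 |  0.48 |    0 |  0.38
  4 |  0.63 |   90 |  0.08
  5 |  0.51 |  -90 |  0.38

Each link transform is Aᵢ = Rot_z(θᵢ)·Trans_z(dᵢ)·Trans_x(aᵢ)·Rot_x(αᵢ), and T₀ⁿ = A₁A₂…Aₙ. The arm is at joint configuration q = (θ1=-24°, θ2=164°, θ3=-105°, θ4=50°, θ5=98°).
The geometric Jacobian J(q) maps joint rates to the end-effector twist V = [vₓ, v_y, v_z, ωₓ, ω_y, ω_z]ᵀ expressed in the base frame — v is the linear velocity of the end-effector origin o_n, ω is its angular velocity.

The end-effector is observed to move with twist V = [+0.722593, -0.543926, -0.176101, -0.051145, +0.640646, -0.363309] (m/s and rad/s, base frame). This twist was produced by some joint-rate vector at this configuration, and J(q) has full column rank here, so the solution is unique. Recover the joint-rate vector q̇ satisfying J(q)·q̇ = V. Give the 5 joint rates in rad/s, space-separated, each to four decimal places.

0.7470 -0.5570 -0.8500 -0.3020 0.0130

o_n = [0.3378, 1.0970, 1.3007]
J₁: ẑ×o_n = [-1.0970, 0.3378, 0.0000], ω = ẑ
J2: z=[-0.4067, -0.9135, 0.0000] o=[0.1188, -0.0529, 0.2200] → [-0.9872, 0.4395, -0.2676, -0.4067, -0.9135, 0.0000]
J3: z=[0.2518, -0.1121, 0.9613] o=[-0.4696, 0.2091, 0.4047] → [-0.9540, 0.5505, 0.3141, 0.2518, -0.1121, 0.9613]
J4: z=[0.2518, -0.1121, 0.9613] o=[-0.0762, 0.5415, 0.7357] → [-0.5973, 0.2557, 0.1863, 0.2518, -0.1121, 0.9613]
J5: z=[0.9526, 0.2037, -0.2258] o=[-0.1635, 1.1452, 0.9122] → [0.0682, -0.4832, -0.1481, 0.9526, 0.2037, -0.2258]
q̇ = J⁺·V = [0.7470, -0.5570, -0.8500, -0.3020, 0.0130]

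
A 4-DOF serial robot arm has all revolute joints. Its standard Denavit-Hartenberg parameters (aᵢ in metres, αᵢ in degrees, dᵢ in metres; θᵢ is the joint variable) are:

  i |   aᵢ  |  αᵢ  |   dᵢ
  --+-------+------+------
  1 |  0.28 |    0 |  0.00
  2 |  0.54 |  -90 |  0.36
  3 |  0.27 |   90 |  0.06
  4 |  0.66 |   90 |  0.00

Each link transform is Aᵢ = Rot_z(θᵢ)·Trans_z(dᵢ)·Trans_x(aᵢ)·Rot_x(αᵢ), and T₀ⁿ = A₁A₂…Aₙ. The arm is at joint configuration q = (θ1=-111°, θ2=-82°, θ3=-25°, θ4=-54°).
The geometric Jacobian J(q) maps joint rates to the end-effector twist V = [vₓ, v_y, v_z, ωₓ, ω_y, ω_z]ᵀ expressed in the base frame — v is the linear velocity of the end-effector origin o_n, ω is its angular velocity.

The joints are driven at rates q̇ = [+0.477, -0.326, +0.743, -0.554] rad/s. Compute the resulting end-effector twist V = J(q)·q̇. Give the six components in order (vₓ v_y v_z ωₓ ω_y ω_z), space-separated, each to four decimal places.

0.1246 -0.0034 -0.5681 -0.3953 -0.6713 -0.3511

o_n = [-1.1009, 0.4560, 0.6381]
J₁: ẑ×o_n = [-0.4560, -1.1009, 0.0000], ω = ẑ
J2: z=[0.0000, 0.0000, 1.0000] o=[-0.1003, -0.2614, 0.0000] → [-0.7174, -1.0006, 0.0000, 0.0000, 0.0000, 1.0000]
J3: z=[-0.2250, -0.9744, 0.0000] o=[-0.6265, -0.1399, 0.3600] → [-0.2709, 0.0625, -0.5963, -0.2250, -0.9744, 0.0000]
J4: z=[0.4118, -0.0951, 0.9063] o=[-0.8784, -0.1433, 0.4741] → [-0.5588, -0.2691, 0.2257, 0.4118, -0.0951, 0.9063]
V = J·q̇ = [0.1246, -0.0034, -0.5681, -0.3953, -0.6713, -0.3511]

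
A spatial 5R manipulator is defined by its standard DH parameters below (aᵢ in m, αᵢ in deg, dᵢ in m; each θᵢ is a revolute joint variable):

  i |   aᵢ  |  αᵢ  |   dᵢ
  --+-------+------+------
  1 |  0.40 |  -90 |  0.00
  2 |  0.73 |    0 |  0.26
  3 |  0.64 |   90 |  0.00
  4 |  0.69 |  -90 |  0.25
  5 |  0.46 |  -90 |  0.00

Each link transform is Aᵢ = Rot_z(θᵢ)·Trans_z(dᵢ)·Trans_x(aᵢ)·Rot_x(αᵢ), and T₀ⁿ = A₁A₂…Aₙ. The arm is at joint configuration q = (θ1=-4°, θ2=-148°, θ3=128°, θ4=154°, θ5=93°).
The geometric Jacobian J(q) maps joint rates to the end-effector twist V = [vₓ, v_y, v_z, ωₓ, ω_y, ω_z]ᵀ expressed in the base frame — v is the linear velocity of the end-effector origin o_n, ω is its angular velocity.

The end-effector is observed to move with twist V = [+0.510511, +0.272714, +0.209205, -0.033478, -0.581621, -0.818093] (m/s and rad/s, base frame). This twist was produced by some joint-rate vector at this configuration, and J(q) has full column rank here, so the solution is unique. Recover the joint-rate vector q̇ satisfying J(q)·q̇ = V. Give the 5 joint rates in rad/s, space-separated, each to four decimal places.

o_n = [-0.0697, 0.5581, 0.2043]
J₁: ẑ×o_n = [-0.5581, -0.0697, 0.0000], ω = ẑ
J2: z=[0.0698, 0.9976, 0.0000] o=[0.3990, -0.0279, 0.0000] → [0.2038, -0.0142, 0.5085, 0.0698, 0.9976, 0.0000]
J3: z=[0.0698, 0.9976, 0.0000] o=[-0.2004, 0.2746, 0.3868] → [-0.1821, 0.0127, -0.1106, 0.0698, 0.9976, 0.0000]
J4: z=[-0.3412, 0.0239, 0.9397] o=[0.3995, 0.2327, 0.6057] → [-0.3154, -0.5779, -0.0998, -0.3412, 0.0239, 0.9397]
J5: z=[-0.4736, -0.8679, -0.1499] o=[-0.2460, 0.5811, 0.6285] → [0.3648, -0.2274, 0.1638, -0.4736, -0.8679, -0.1499]
q̇ = J⁺·V = [-0.0960, 0.0670, -0.1570, -0.6810, 0.5480]

-0.0960 0.0670 -0.1570 -0.6810 0.5480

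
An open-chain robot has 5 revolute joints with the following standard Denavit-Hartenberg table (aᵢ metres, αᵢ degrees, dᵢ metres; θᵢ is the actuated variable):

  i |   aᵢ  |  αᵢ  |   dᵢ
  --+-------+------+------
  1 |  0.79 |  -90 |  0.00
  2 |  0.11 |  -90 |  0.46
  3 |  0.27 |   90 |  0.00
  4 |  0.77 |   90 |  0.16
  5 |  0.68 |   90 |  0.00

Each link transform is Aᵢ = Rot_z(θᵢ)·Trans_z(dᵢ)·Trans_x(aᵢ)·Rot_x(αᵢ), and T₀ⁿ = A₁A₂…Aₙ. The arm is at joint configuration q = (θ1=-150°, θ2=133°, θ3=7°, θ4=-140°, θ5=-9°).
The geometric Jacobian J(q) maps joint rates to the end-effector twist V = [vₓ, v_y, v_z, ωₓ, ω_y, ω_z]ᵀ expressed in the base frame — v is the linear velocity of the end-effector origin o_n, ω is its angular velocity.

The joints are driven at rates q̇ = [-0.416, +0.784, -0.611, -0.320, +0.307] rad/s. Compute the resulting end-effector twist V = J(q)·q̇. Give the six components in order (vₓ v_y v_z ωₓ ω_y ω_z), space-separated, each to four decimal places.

o_n = [-1.3839, -1.5090, -0.1116]
J₁: ẑ×o_n = [1.5090, -1.3839, 0.0000], ω = ẑ
J2: z=[0.5000, -0.8660, 0.0000] o=[-0.6842, -0.3950, 0.0000] → [0.0966, 0.0558, -1.1630, 0.5000, -0.8660, 0.0000]
J3: z=[0.6334, 0.3657, 0.6820] o=[-0.3892, -0.7559, -0.0804] → [0.5023, -0.6587, -0.1133, 0.6334, 0.3657, 0.6820]
J4: z=[0.5683, -0.8180, -0.0891] o=[-0.2474, -0.6360, -0.2764] → [-0.2127, 0.0076, -1.4258, 0.5683, -0.8180, -0.0891]
J5: z=[0.1475, -0.0053, 0.9890] o=[-0.7798, -1.2097, -0.2001] → [0.2955, -0.6106, -0.0473, 0.1475, -0.0053, 0.9890]
V = J·q̇ = [-0.7001, 0.8320, -0.4009, -0.1315, -0.6422, -0.5005]

-0.7001 0.8320 -0.4009 -0.1315 -0.6422 -0.5005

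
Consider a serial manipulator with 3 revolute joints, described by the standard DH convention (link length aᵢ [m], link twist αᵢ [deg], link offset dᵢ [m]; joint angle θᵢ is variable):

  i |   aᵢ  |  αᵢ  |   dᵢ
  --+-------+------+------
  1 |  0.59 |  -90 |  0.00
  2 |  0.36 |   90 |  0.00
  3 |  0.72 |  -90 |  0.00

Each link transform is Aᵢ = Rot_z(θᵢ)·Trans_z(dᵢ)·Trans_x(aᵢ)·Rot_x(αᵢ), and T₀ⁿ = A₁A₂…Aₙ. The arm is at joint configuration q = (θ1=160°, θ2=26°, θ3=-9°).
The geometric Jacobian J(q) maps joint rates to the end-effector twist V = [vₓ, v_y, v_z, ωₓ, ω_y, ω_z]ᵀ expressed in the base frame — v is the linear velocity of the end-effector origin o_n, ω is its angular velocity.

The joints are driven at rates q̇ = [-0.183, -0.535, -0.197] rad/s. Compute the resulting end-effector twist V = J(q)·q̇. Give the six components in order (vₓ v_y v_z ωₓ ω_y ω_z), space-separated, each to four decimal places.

o_n = [-1.4206, 0.6369, -0.4696]
J₁: ẑ×o_n = [-0.6369, -1.4206, 0.0000], ω = ẑ
J2: z=[-0.3420, -0.9397, 0.0000] o=[-0.5544, 0.2018, 0.0000] → [0.4412, -0.1606, -0.9627, -0.3420, -0.9397, 0.0000]
J3: z=[-0.4119, 0.1499, 0.8988] o=[-0.8585, 0.3125, -0.1578] → [-0.3384, -0.6336, -0.0494, -0.4119, 0.1499, 0.8988]
V = J·q̇ = [-0.0529, 0.4707, 0.5248, 0.2641, 0.4732, -0.3601]

-0.0529 0.4707 0.5248 0.2641 0.4732 -0.3601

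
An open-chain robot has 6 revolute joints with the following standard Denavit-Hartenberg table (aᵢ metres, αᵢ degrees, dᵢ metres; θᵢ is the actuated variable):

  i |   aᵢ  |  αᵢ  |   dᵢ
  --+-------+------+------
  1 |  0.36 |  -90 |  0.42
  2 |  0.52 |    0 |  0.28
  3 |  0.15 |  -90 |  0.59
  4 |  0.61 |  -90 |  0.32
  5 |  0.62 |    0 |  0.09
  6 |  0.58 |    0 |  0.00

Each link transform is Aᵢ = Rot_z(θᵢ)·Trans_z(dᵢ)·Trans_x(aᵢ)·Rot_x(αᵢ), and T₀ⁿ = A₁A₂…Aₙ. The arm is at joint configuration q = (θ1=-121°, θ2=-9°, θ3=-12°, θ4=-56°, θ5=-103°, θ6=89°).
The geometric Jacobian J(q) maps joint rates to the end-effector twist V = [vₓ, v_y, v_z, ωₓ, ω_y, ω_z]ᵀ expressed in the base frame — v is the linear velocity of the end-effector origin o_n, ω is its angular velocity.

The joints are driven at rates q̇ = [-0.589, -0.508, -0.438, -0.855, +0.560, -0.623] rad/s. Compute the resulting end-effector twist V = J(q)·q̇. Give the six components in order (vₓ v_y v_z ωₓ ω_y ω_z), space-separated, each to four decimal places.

-0.9089 -0.8341 1.0434 -0.5978 0.7735 0.1905

o_n = [0.4047, -2.5813, -0.2048]
J₁: ẑ×o_n = [2.5813, 0.4047, -0.0000], ω = ẑ
J2: z=[0.8572, -0.5150, 0.0000] o=[-0.1854, -0.3086, 0.4200] → [0.3218, 0.5356, -1.6442, 0.8572, -0.5150, 0.0000]
J3: z=[0.8572, -0.5150, 0.0000] o=[-0.2099, -0.8930, 0.5013] → [0.3637, 0.6053, -1.1306, 0.8572, -0.5150, 0.0000]
J4: z=[-0.1846, -0.3072, -0.9336] o=[0.2237, -1.3169, 0.5551] → [-0.9469, -0.3092, 0.2890, -0.1846, -0.3072, -0.9336]
J5: z=[-0.8779, -0.3754, 0.2971] o=[0.4341, -1.9487, 0.3786] → [0.4070, -0.5209, 0.5444, -0.8779, -0.3754, 0.2971]
J6: z=[-0.8779, -0.3754, 0.2971] o=[0.1819, -2.0461, -0.1866] → [0.1659, 0.0502, 0.5535, -0.8779, -0.3754, 0.2971]
V = J·q̇ = [-0.9089, -0.8341, 1.0434, -0.5978, 0.7735, 0.1905]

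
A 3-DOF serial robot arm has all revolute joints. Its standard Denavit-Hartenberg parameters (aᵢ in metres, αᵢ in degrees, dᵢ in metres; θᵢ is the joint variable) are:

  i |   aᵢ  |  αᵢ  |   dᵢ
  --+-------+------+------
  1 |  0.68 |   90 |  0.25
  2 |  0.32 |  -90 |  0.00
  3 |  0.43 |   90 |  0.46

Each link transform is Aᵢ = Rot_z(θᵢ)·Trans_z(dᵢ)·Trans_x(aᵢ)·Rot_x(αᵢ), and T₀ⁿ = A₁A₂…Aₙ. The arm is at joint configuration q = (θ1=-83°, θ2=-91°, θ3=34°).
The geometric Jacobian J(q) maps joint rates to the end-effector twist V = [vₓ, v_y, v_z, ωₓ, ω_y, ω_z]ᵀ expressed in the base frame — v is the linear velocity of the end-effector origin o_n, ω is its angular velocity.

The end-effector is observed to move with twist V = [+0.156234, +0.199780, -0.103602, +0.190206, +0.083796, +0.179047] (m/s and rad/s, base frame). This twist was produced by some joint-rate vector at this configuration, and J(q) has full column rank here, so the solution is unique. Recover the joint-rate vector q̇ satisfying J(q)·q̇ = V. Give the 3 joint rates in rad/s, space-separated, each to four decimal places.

o_n = [0.3761, -1.0904, -0.4344]
J₁: ẑ×o_n = [1.0904, 0.3761, -0.0000], ω = ẑ
J2: z=[-0.9925, -0.1219, 0.0000] o=[0.0829, -0.6749, 0.2500] → [0.0834, -0.6793, 0.4481, -0.9925, -0.1219, 0.0000]
J3: z=[0.1219, -0.9924, -0.0175] o=[0.0822, -0.6694, -0.0700] → [0.3543, 0.0393, 0.2404, 0.1219, -0.9924, -0.0175]
q̇ = J⁺·V = [0.1780, -0.1990, -0.0600]

0.1780 -0.1990 -0.0600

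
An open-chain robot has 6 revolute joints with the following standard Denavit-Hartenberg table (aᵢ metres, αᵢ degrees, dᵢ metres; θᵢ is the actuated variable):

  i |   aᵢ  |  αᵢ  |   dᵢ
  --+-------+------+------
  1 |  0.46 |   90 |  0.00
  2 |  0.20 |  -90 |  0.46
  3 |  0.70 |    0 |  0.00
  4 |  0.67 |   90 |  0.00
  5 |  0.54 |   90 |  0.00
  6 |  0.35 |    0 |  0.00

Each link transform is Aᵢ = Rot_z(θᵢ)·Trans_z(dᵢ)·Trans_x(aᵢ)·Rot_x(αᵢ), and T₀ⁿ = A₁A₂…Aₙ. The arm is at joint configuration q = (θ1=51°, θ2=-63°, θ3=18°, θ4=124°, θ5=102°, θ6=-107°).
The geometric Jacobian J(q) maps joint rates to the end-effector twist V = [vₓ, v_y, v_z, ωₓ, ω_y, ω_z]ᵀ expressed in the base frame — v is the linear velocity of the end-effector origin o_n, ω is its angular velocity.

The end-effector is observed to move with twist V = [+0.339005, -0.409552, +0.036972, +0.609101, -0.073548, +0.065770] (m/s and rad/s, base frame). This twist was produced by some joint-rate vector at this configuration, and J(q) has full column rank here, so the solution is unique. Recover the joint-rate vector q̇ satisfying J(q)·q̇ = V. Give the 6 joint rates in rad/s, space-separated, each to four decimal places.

-0.0770 0.0300 -0.4620 0.8850 -0.3730 -0.3250

o_n = [0.7050, 0.6307, 0.0131]
J₁: ẑ×o_n = [-0.6307, 0.7050, 0.0000], ω = ẑ
J2: z=[0.7771, -0.6293, 0.0000] o=[0.2895, 0.3575, 0.0000] → [-0.0083, -0.0102, 0.4738, 0.7771, -0.6293, 0.0000]
J3: z=[0.5607, 0.6924, 0.4540] o=[0.7041, 0.1386, -0.1782] → [-0.0909, -0.1069, 0.2753, 0.5607, 0.6924, 0.4540]
J4: z=[0.5607, 0.6924, 0.4540] o=[0.7262, 0.5096, -0.7714] → [0.4882, -0.4495, 0.0826, 0.5607, 0.6924, 0.4540]
J5: z=[-0.4365, 0.7131, -0.5486] o=[0.2548, 0.5829, -0.3010] → [0.2502, -0.1099, -0.3419, -0.4365, 0.7131, -0.5486]
J6: z=[-0.5716, 0.2510, 0.7812] o=[0.6300, 0.9364, -0.1400] → [0.2772, 0.1461, 0.1559, -0.5716, 0.2510, 0.7812]
q̇ = J⁺·V = [-0.0770, 0.0300, -0.4620, 0.8850, -0.3730, -0.3250]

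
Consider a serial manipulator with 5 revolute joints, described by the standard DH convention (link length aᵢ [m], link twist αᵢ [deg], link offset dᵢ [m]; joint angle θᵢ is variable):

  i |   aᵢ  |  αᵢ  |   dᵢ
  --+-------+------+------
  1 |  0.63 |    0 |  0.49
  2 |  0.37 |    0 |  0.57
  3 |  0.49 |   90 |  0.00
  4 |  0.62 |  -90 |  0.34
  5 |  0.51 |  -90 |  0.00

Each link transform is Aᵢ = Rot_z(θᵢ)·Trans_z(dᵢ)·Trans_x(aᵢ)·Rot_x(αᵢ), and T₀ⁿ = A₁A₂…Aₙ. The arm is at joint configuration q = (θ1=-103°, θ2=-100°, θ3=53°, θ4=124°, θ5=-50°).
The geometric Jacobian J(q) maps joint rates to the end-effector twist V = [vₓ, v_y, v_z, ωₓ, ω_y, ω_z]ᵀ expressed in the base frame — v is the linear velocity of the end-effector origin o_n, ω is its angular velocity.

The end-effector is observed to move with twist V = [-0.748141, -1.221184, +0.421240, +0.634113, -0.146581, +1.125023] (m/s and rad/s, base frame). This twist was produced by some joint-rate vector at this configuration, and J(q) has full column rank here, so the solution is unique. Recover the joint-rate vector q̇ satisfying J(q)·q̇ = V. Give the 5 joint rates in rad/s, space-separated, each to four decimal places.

o_n = [-0.8130, 0.1835, 1.8458]
J₁: ẑ×o_n = [-0.1835, -0.8130, 0.0000], ω = ẑ
J2: z=[0.0000, 0.0000, 1.0000] o=[-0.1417, -0.6139, 0.4900] → [-0.7974, -0.6713, 0.0000, 0.0000, 0.0000, 1.0000]
J3: z=[0.0000, 0.0000, 1.0000] o=[-0.4823, -0.4693, 1.0600] → [-0.6528, -0.3307, 0.0000, 0.0000, 0.0000, 1.0000]
J4: z=[-0.5000, 0.8660, 0.0000] o=[-0.9067, -0.7143, 1.0600] → [0.6805, 0.3929, -0.5300, -0.5000, 0.8660, 0.0000]
J5: z=[0.7180, 0.4145, -0.5592] o=[-0.7764, -0.2465, 1.5740] → [0.3531, -0.1747, 0.3239, 0.7180, 0.4145, -0.5592]
q̇ = J⁺·V = [0.7330, 0.3370, 0.3760, -0.4440, 0.5740]

0.7330 0.3370 0.3760 -0.4440 0.5740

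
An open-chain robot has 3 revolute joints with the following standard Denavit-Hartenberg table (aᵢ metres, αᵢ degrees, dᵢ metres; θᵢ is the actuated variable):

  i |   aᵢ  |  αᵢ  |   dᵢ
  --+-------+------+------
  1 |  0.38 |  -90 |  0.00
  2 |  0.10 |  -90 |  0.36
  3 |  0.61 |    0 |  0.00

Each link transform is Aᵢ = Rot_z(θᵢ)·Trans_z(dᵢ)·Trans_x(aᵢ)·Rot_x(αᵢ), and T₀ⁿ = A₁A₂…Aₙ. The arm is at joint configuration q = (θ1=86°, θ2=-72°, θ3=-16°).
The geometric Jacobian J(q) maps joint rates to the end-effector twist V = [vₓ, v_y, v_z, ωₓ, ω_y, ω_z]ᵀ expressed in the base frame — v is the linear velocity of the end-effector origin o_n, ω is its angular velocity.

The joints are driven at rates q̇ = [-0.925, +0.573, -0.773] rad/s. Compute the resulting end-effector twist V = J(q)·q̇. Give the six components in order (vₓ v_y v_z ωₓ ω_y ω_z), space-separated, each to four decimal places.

0.1516 0.8138 -0.2451 -0.6229 -0.6934 -0.6861

o_n = [-0.4855, 0.6275, 0.6528]
J₁: ẑ×o_n = [-0.6275, -0.4855, 0.0000], ω = ẑ
J2: z=[-0.9976, 0.0698, 0.0000] o=[0.0265, 0.3791, 0.0000] → [0.0455, 0.6512, -0.2121, -0.9976, 0.0698, 0.0000]
J3: z=[0.0663, 0.9487, -0.3090] o=[-0.3305, 0.4350, 0.0951] → [0.5886, 0.0109, 0.1599, 0.0663, 0.9487, -0.3090]
V = J·q̇ = [0.1516, 0.8138, -0.2451, -0.6229, -0.6934, -0.6861]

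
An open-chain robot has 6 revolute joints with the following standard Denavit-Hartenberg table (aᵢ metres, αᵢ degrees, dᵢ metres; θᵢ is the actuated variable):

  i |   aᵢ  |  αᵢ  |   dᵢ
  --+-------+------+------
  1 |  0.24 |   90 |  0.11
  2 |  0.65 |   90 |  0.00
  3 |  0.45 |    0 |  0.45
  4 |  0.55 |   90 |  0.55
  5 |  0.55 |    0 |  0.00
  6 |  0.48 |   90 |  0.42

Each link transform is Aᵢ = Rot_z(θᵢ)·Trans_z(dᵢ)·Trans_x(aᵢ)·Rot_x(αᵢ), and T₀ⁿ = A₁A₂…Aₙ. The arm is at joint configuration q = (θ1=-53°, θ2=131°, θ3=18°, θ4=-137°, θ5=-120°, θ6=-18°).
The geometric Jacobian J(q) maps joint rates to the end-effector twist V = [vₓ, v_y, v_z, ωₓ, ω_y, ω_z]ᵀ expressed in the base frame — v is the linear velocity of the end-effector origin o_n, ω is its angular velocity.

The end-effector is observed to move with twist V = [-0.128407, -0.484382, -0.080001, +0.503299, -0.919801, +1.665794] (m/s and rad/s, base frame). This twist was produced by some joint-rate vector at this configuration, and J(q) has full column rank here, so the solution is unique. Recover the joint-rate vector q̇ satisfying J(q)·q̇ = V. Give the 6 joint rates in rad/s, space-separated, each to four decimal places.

o_n = [-0.3906, -0.1699, 0.8091]
J₁: ẑ×o_n = [0.1699, -0.3906, 0.0000], ω = ẑ
J2: z=[-0.7986, -0.6018, 0.0000] o=[0.1444, -0.1917, 0.1100] → [-0.4207, 0.5583, -0.3394, -0.7986, -0.6018, 0.0000]
J3: z=[0.4542, -0.6027, 0.6561] o=[-0.1122, 0.1489, 0.6006] → [0.0835, -0.2773, -0.3126, 0.4542, -0.6027, 0.6561]
J4: z=[0.4542, -0.6027, 0.6561] o=[-0.1878, 0.0182, 1.2188] → [0.3703, 0.0531, -0.2076, 0.4542, -0.6027, 0.6561]
J5: z=[-0.0419, -0.7500, -0.6601] o=[0.5514, -0.1635, 1.3784] → [0.4228, 0.5979, -0.7062, -0.0419, -0.7500, -0.6601]
J6: z=[-0.0419, -0.7500, -0.6601] o=[0.0903, 0.0487, 1.1665] → [0.1238, 0.3025, -0.3515, -0.0419, -0.7500, -0.6601]
q̇ = J⁺·V = [0.1080, 0.4260, 0.9680, 0.8370, -0.9640, 0.3980]

0.1080 0.4260 0.9680 0.8370 -0.9640 0.3980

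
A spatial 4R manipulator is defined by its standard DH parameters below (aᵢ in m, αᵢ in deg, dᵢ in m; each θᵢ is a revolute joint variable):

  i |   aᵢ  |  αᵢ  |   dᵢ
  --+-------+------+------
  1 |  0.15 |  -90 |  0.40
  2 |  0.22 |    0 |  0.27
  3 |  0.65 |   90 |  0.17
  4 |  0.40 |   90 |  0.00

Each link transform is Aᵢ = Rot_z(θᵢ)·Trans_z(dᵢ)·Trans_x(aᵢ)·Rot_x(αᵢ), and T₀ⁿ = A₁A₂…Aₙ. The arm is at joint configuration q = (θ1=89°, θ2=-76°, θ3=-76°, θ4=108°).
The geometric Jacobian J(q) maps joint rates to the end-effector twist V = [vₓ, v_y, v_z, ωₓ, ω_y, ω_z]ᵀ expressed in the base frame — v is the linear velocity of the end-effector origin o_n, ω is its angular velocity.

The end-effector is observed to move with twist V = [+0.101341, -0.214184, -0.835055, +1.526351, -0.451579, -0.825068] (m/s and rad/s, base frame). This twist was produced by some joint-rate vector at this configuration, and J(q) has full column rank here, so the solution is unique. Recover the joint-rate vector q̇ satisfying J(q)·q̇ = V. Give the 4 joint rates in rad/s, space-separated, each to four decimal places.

o_n = [-0.8249, -0.2472, 0.8606]
J₁: ẑ×o_n = [0.2472, -0.8249, 0.0000], ω = ẑ
J2: z=[-0.9998, 0.0175, 0.0000] o=[0.0026, 0.1500, 0.4000] → [0.0080, 0.4605, 0.4116, -0.9998, 0.0175, 0.0000]
J3: z=[-0.9998, 0.0175, 0.0000] o=[-0.2664, 0.2079, 0.6135] → [0.0043, 0.2471, 0.4648, -0.9998, 0.0175, 0.0000]
J4: z=[-0.0082, -0.4694, -0.8829] o=[-0.4464, -0.3630, 0.9186] → [0.1295, 0.3337, -0.1786, -0.0082, -0.4694, -0.8829]
q̇ = J⁺·V = [-0.0260, -0.7430, -0.7910, 0.9050]

-0.0260 -0.7430 -0.7910 0.9050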